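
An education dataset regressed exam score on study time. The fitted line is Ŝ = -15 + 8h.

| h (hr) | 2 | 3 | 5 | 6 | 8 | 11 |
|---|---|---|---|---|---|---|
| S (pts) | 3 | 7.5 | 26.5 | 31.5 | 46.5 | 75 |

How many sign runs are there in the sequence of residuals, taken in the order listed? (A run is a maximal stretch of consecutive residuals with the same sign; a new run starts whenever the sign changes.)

h=2: Ŝ = -15 + 8·2 = 1; r = 3 − 1 = 2
h=3: Ŝ = -15 + 8·3 = 9; r = 7.5 − 9 = -1.5
h=5: Ŝ = -15 + 8·5 = 25; r = 26.5 − 25 = 1.5
h=6: Ŝ = -15 + 8·6 = 33; r = 31.5 − 33 = -1.5
h=8: Ŝ = -15 + 8·8 = 49; r = 46.5 − 49 = -2.5
h=11: Ŝ = -15 + 8·11 = 73; r = 75 − 73 = 2
Signs: + − + − − +
Runs: +×1, −×1, +×1, −×2, +×1 → 5

5 runs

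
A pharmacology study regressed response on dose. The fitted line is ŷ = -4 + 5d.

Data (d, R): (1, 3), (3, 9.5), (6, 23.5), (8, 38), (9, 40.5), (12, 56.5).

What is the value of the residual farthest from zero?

d=1: ŷ = -4 + 5·1 = 1; e = 3 − 1 = 2
d=3: ŷ = -4 + 5·3 = 11; e = 9.5 − 11 = -1.5
d=6: ŷ = -4 + 5·6 = 26; e = 23.5 − 26 = -2.5
d=8: ŷ = -4 + 5·8 = 36; e = 38 − 36 = 2
d=9: ŷ = -4 + 5·9 = 41; e = 40.5 − 41 = -0.5
d=12: ŷ = -4 + 5·12 = 56; e = 56.5 − 56 = 0.5
Largest |e| is 2.5 at d = 6, residual -2.5.

e = -2.5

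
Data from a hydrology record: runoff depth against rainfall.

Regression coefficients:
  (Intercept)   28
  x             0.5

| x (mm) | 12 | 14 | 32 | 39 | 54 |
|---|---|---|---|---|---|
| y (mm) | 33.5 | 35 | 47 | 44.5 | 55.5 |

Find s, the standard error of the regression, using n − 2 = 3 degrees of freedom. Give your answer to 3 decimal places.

s = 2.483

x=12: ŷ = 28 + 0.5·12 = 34; r = 33.5 − 34 = -0.5
x=14: ŷ = 28 + 0.5·14 = 35; r = 35 − 35 = 0
x=32: ŷ = 28 + 0.5·32 = 44; r = 47 − 44 = 3
x=39: ŷ = 28 + 0.5·39 = 47.5; r = 44.5 − 47.5 = -3
x=54: ŷ = 28 + 0.5·54 = 55; r = 55.5 − 55 = 0.5
SSE = 0.25 + 0 + 9 + 9 + 0.25 = 18.5
s = √(18.5/3) = √6.16667 ≈ 2.483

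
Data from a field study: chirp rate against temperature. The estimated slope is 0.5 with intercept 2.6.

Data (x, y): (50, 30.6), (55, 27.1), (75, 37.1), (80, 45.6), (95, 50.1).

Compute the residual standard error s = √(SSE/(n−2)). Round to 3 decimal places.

s = 3.464

x=50: ŷ = 2.6 + 0.5·50 = 27.6; e = 30.6 − 27.6 = 3
x=55: ŷ = 2.6 + 0.5·55 = 30.1; e = 27.1 − 30.1 = -3
x=75: ŷ = 2.6 + 0.5·75 = 40.1; e = 37.1 − 40.1 = -3
x=80: ŷ = 2.6 + 0.5·80 = 42.6; e = 45.6 − 42.6 = 3
x=95: ŷ = 2.6 + 0.5·95 = 50.1; e = 50.1 − 50.1 = 0
SSE = 9 + 9 + 9 + 9 + 0 = 36
s = √(36/3) = √12 ≈ 3.464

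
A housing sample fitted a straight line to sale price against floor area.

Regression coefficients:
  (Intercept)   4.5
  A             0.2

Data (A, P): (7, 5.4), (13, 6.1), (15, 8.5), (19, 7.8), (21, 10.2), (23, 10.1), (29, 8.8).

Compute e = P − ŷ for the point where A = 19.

e = -0.5

ŷ = 4.5 + 0.2·19 = 8.3
e = 7.8 − 8.3 = -0.5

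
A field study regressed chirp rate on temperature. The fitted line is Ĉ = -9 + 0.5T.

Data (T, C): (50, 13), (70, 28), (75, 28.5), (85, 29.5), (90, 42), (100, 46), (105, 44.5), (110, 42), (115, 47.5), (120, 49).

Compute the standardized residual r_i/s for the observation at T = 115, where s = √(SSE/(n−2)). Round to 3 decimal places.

-0.267

T=50: Ĉ = -9 + 0.5·50 = 16; r = 13 − 16 = -3
T=70: Ĉ = -9 + 0.5·70 = 26; r = 28 − 26 = 2
T=75: Ĉ = -9 + 0.5·75 = 28.5; r = 28.5 − 28.5 = 0
T=85: Ĉ = -9 + 0.5·85 = 33.5; r = 29.5 − 33.5 = -4
T=90: Ĉ = -9 + 0.5·90 = 36; r = 42 − 36 = 6
T=100: Ĉ = -9 + 0.5·100 = 41; r = 46 − 41 = 5
T=105: Ĉ = -9 + 0.5·105 = 43.5; r = 44.5 − 43.5 = 1
T=110: Ĉ = -9 + 0.5·110 = 46; r = 42 − 46 = -4
T=115: Ĉ = -9 + 0.5·115 = 48.5; r = 47.5 − 48.5 = -1
T=120: Ĉ = -9 + 0.5·120 = 51; r = 49 − 51 = -2
SSE = 9 + 4 + 0 + 16 + 36 + 25 + 1 + 16 + 1 + 4 = 112
s = √(112/8) = 3.74166
r/s = -1 / 3.74166 = -0.267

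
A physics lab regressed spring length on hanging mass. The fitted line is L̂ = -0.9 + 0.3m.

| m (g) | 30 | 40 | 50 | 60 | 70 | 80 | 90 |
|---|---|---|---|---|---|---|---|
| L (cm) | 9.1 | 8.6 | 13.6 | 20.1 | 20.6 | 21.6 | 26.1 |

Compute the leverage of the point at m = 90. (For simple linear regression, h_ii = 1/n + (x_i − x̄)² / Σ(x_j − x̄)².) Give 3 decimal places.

m̄ = (30 + 40 + 50 + 60 + 70 + 80 + 90)/7 = 60
Σ(m − m̄)² = 900 + 400 + 100 + 0 + 100 + 400 + 900 = 2800
h = 1/7 + (30)²/2800 = 0.142857 + 0.321429 = 0.464

h = 0.464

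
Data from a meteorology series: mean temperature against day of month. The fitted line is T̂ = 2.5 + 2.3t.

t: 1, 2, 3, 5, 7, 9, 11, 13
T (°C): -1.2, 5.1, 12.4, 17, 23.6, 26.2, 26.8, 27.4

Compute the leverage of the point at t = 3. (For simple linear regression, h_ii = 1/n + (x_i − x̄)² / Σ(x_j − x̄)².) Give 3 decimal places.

h = 0.210

t̄ = (1 + 2 + 3 + 5 + 7 + 9 + 11 + 13)/8 = 6.375
Σ(t − t̄)² = 28.8906 + 19.1406 + 11.3906 + 1.89062 + 0.390625 + 6.89062 + 21.3906 + 43.8906 = 133.875
h = 1/8 + (-3.375)²/133.875 = 0.125 + 0.085084 = 0.210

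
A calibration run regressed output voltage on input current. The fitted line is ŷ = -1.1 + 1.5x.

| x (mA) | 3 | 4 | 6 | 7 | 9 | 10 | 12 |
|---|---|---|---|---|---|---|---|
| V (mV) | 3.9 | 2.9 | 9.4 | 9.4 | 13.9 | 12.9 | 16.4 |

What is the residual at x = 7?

ŷ = -1.1 + 1.5·7 = 9.4
r = 9.4 − 9.4 = 0

r = 0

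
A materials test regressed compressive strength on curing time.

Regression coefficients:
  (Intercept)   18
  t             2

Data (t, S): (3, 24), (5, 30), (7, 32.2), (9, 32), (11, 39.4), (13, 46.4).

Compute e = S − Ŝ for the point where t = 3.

e = 0

Ŝ = 18 + 2·3 = 24
e = 24 − 24 = 0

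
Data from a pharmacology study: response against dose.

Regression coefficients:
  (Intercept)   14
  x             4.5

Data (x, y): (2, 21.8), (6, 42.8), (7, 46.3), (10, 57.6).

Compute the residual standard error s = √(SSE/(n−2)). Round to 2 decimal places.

s = 1.91

x=2: ŷ = 14 + 4.5·2 = 23; r = 21.8 − 23 = -1.2
x=6: ŷ = 14 + 4.5·6 = 41; r = 42.8 − 41 = 1.8
x=7: ŷ = 14 + 4.5·7 = 45.5; r = 46.3 − 45.5 = 0.8
x=10: ŷ = 14 + 4.5·10 = 59; r = 57.6 − 59 = -1.4
SSE = 1.44 + 3.24 + 0.64 + 1.96 = 7.28
s = √(7.28/2) = √3.64 ≈ 1.91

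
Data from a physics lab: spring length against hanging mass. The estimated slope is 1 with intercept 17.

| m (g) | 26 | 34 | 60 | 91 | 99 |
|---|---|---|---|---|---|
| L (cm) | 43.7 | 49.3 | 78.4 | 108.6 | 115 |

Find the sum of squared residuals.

SSE = 6.7

m=26: ŷ = 17 + 26 = 43; r = 43.7 − 43 = 0.7
m=34: ŷ = 17 + 34 = 51; r = 49.3 − 51 = -1.7
m=60: ŷ = 17 + 60 = 77; r = 78.4 − 77 = 1.4
m=91: ŷ = 17 + 91 = 108; r = 108.6 − 108 = 0.6
m=99: ŷ = 17 + 99 = 116; r = 115 − 116 = -1
SSE = 0.49 + 2.89 + 1.96 + 0.36 + 1 = 6.7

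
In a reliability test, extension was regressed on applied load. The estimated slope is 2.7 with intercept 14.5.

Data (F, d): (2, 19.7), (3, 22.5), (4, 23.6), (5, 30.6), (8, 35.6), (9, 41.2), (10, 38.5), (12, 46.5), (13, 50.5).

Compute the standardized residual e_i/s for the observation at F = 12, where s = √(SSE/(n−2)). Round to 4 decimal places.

F=2: d̂ = 14.5 + 2.7·2 = 19.9; e = 19.7 − 19.9 = -0.2
F=3: d̂ = 14.5 + 2.7·3 = 22.6; e = 22.5 − 22.6 = -0.1
F=4: d̂ = 14.5 + 2.7·4 = 25.3; e = 23.6 − 25.3 = -1.7
F=5: d̂ = 14.5 + 2.7·5 = 28; e = 30.6 − 28 = 2.6
F=8: d̂ = 14.5 + 2.7·8 = 36.1; e = 35.6 − 36.1 = -0.5
F=9: d̂ = 14.5 + 2.7·9 = 38.8; e = 41.2 − 38.8 = 2.4
F=10: d̂ = 14.5 + 2.7·10 = 41.5; e = 38.5 − 41.5 = -3
F=12: d̂ = 14.5 + 2.7·12 = 46.9; e = 46.5 − 46.9 = -0.4
F=13: d̂ = 14.5 + 2.7·13 = 49.6; e = 50.5 − 49.6 = 0.9
SSE = 0.04 + 0.01 + 2.89 + 6.76 + 0.25 + 5.76 + 9 + 0.16 + 0.81 = 25.68
s = √(25.68/7) = 1.91535
e/s = -0.4 / 1.91535 = -0.2088

-0.2088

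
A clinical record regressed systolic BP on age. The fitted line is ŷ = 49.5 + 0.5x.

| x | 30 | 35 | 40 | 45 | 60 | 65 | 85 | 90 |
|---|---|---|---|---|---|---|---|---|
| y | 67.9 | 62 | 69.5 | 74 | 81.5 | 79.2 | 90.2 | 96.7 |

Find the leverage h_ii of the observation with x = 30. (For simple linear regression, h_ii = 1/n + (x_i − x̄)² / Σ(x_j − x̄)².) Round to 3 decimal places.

x̄ = (30 + 35 + 40 + 45 + 60 + 65 + 85 + 90)/8 = 56.25
Σ(x − x̄)² = 689.062 + 451.562 + 264.062 + 126.562 + 14.0625 + 76.5625 + 826.562 + 1139.06 = 3587.5
h = 1/8 + (-26.25)²/3587.5 = 0.125 + 0.192073 = 0.317

h = 0.317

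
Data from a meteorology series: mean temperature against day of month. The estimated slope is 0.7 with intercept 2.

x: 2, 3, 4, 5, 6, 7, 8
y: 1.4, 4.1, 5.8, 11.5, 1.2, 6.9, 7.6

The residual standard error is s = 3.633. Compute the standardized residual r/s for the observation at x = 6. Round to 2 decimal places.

ŷ = 2 + 0.7·6 = 6.2
r = 1.2 − 6.2 = -5
r/s = -5 / 3.633 = -1.38

-1.38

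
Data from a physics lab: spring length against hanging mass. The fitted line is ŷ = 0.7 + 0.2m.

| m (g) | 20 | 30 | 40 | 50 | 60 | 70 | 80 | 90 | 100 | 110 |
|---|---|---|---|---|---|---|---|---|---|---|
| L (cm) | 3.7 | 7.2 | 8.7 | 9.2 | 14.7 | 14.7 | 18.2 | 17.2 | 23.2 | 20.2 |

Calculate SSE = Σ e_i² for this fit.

m=20: ŷ = 0.7 + 0.2·20 = 4.7; e = 3.7 − 4.7 = -1
m=30: ŷ = 0.7 + 0.2·30 = 6.7; e = 7.2 − 6.7 = 0.5
m=40: ŷ = 0.7 + 0.2·40 = 8.7; e = 8.7 − 8.7 = 0
m=50: ŷ = 0.7 + 0.2·50 = 10.7; e = 9.2 − 10.7 = -1.5
m=60: ŷ = 0.7 + 0.2·60 = 12.7; e = 14.7 − 12.7 = 2
m=70: ŷ = 0.7 + 0.2·70 = 14.7; e = 14.7 − 14.7 = 0
m=80: ŷ = 0.7 + 0.2·80 = 16.7; e = 18.2 − 16.7 = 1.5
m=90: ŷ = 0.7 + 0.2·90 = 18.7; e = 17.2 − 18.7 = -1.5
m=100: ŷ = 0.7 + 0.2·100 = 20.7; e = 23.2 − 20.7 = 2.5
m=110: ŷ = 0.7 + 0.2·110 = 22.7; e = 20.2 − 22.7 = -2.5
SSE = 1 + 0.25 + 0 + 2.25 + 4 + 0 + 2.25 + 2.25 + 6.25 + 6.25 = 24.5

SSE = 24.5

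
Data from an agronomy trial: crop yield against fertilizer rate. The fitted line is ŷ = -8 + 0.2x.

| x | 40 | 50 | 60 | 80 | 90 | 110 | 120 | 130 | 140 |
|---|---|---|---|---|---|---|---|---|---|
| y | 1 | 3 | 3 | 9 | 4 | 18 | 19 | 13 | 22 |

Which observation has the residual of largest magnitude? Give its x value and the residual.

x = 90, r = -6

x=40: ŷ = -8 + 0.2·40 = 0; r = 1 − 0 = 1
x=50: ŷ = -8 + 0.2·50 = 2; r = 3 − 2 = 1
x=60: ŷ = -8 + 0.2·60 = 4; r = 3 − 4 = -1
x=80: ŷ = -8 + 0.2·80 = 8; r = 9 − 8 = 1
x=90: ŷ = -8 + 0.2·90 = 10; r = 4 − 10 = -6
x=110: ŷ = -8 + 0.2·110 = 14; r = 18 − 14 = 4
x=120: ŷ = -8 + 0.2·120 = 16; r = 19 − 16 = 3
x=130: ŷ = -8 + 0.2·130 = 18; r = 13 − 18 = -5
x=140: ŷ = -8 + 0.2·140 = 20; r = 22 − 20 = 2
Largest |r| is 6 at x = 90, residual -6.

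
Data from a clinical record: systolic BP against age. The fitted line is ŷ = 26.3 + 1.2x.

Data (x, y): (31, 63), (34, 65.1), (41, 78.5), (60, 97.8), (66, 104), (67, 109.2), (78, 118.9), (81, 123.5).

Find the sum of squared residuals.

SSE = 23

x=31: ŷ = 26.3 + 1.2·31 = 63.5; e = 63 − 63.5 = -0.5
x=34: ŷ = 26.3 + 1.2·34 = 67.1; e = 65.1 − 67.1 = -2
x=41: ŷ = 26.3 + 1.2·41 = 75.5; e = 78.5 − 75.5 = 3
x=60: ŷ = 26.3 + 1.2·60 = 98.3; e = 97.8 − 98.3 = -0.5
x=66: ŷ = 26.3 + 1.2·66 = 105.5; e = 104 − 105.5 = -1.5
x=67: ŷ = 26.3 + 1.2·67 = 106.7; e = 109.2 − 106.7 = 2.5
x=78: ŷ = 26.3 + 1.2·78 = 119.9; e = 118.9 − 119.9 = -1
x=81: ŷ = 26.3 + 1.2·81 = 123.5; e = 123.5 − 123.5 = 0
SSE = 0.25 + 4 + 9 + 0.25 + 2.25 + 6.25 + 1 + 0 = 23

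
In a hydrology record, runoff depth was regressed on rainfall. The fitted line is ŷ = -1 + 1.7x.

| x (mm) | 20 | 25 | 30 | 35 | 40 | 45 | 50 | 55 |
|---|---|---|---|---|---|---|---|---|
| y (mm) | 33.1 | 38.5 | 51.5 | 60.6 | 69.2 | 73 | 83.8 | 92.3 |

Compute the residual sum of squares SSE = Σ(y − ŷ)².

SSE = 26.84

x=20: ŷ = -1 + 1.7·20 = 33; r = 33.1 − 33 = 0.1
x=25: ŷ = -1 + 1.7·25 = 41.5; r = 38.5 − 41.5 = -3
x=30: ŷ = -1 + 1.7·30 = 50; r = 51.5 − 50 = 1.5
x=35: ŷ = -1 + 1.7·35 = 58.5; r = 60.6 − 58.5 = 2.1
x=40: ŷ = -1 + 1.7·40 = 67; r = 69.2 − 67 = 2.2
x=45: ŷ = -1 + 1.7·45 = 75.5; r = 73 − 75.5 = -2.5
x=50: ŷ = -1 + 1.7·50 = 84; r = 83.8 − 84 = -0.2
x=55: ŷ = -1 + 1.7·55 = 92.5; r = 92.3 − 92.5 = -0.2
SSE = 0.01 + 9 + 2.25 + 4.41 + 4.84 + 6.25 + 0.04 + 0.04 = 26.84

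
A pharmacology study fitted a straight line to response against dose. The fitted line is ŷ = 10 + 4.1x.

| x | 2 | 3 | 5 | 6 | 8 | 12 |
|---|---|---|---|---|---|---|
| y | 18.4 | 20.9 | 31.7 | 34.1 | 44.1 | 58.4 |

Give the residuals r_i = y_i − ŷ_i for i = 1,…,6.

0.2, -1.4, 1.2, -0.5, 1.3, -0.8

x=2: ŷ = 10 + 4.1·2 = 18.2; r = 18.4 − 18.2 = 0.2
x=3: ŷ = 10 + 4.1·3 = 22.3; r = 20.9 − 22.3 = -1.4
x=5: ŷ = 10 + 4.1·5 = 30.5; r = 31.7 − 30.5 = 1.2
x=6: ŷ = 10 + 4.1·6 = 34.6; r = 34.1 − 34.6 = -0.5
x=8: ŷ = 10 + 4.1·8 = 42.8; r = 44.1 − 42.8 = 1.3
x=12: ŷ = 10 + 4.1·12 = 59.2; r = 58.4 − 59.2 = -0.8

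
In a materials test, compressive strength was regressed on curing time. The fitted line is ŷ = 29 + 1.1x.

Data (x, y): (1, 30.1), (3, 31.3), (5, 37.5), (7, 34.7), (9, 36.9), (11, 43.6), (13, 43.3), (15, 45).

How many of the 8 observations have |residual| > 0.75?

5

x=1: ŷ = 29 + 1.1·1 = 30.1; e = 30.1 − 30.1 = 0
x=3: ŷ = 29 + 1.1·3 = 32.3; e = 31.3 − 32.3 = -1
x=5: ŷ = 29 + 1.1·5 = 34.5; e = 37.5 − 34.5 = 3
x=7: ŷ = 29 + 1.1·7 = 36.7; e = 34.7 − 36.7 = -2
x=9: ŷ = 29 + 1.1·9 = 38.9; e = 36.9 − 38.9 = -2
x=11: ŷ = 29 + 1.1·11 = 41.1; e = 43.6 − 41.1 = 2.5
x=13: ŷ = 29 + 1.1·13 = 43.3; e = 43.3 − 43.3 = 0
x=15: ŷ = 29 + 1.1·15 = 45.5; e = 45 − 45.5 = -0.5
|e| > 0.75: x=3 (|e|=1), x=5 (|e|=3), x=7 (|e|=2), x=9 (|e|=2), x=11 (|e|=2.5) → 5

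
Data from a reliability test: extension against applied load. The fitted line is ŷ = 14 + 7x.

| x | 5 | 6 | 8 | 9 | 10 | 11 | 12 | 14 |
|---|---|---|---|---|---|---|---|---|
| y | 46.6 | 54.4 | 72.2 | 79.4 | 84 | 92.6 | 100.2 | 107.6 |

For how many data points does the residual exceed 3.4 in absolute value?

1

x=5: ŷ = 14 + 7·5 = 49; e = 46.6 − 49 = -2.4
x=6: ŷ = 14 + 7·6 = 56; e = 54.4 − 56 = -1.6
x=8: ŷ = 14 + 7·8 = 70; e = 72.2 − 70 = 2.2
x=9: ŷ = 14 + 7·9 = 77; e = 79.4 − 77 = 2.4
x=10: ŷ = 14 + 7·10 = 84; e = 84 − 84 = 0
x=11: ŷ = 14 + 7·11 = 91; e = 92.6 − 91 = 1.6
x=12: ŷ = 14 + 7·12 = 98; e = 100.2 − 98 = 2.2
x=14: ŷ = 14 + 7·14 = 112; e = 107.6 − 112 = -4.4
|e| > 3.4: x=14 (|e|=4.4) → 1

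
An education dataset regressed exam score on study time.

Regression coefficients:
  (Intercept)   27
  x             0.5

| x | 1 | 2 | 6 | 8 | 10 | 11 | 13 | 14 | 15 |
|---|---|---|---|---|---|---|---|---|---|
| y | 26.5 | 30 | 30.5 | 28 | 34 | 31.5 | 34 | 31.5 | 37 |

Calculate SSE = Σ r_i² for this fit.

SSE = 32

x=1: ŷ = 27 + 0.5·1 = 27.5; r = 26.5 − 27.5 = -1
x=2: ŷ = 27 + 0.5·2 = 28; r = 30 − 28 = 2
x=6: ŷ = 27 + 0.5·6 = 30; r = 30.5 − 30 = 0.5
x=8: ŷ = 27 + 0.5·8 = 31; r = 28 − 31 = -3
x=10: ŷ = 27 + 0.5·10 = 32; r = 34 − 32 = 2
x=11: ŷ = 27 + 0.5·11 = 32.5; r = 31.5 − 32.5 = -1
x=13: ŷ = 27 + 0.5·13 = 33.5; r = 34 − 33.5 = 0.5
x=14: ŷ = 27 + 0.5·14 = 34; r = 31.5 − 34 = -2.5
x=15: ŷ = 27 + 0.5·15 = 34.5; r = 37 − 34.5 = 2.5
SSE = 1 + 4 + 0.25 + 9 + 4 + 1 + 0.25 + 6.25 + 6.25 = 32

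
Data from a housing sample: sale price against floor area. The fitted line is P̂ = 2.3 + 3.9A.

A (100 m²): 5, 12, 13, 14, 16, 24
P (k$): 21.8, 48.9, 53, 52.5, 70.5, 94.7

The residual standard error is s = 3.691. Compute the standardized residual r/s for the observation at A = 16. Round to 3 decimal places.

1.571

P̂ = 2.3 + 3.9·16 = 64.7
r = 70.5 − 64.7 = 5.8
r/s = 5.8 / 3.691 = 1.571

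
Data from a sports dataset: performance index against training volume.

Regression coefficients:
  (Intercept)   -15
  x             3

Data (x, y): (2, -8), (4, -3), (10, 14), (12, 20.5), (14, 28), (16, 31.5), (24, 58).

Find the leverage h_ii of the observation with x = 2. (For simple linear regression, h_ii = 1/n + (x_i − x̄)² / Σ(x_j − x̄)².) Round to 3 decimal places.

h = 0.428

x̄ = (2 + 4 + 10 + 12 + 14 + 16 + 24)/7 = 11.7143
Σ(x − x̄)² = 94.3673 + 59.5102 + 2.93878 + 0.0816327 + 5.22449 + 18.3673 + 150.939 = 331.429
h = 1/7 + (-9.71429)²/331.429 = 0.142857 + 0.284729 = 0.428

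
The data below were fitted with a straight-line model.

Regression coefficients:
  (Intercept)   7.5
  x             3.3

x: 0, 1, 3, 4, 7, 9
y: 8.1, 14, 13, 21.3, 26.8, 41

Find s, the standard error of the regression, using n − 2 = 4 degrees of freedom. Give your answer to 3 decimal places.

s = 3.847

x=0: ŷ = 7.5 + 3.3·0 = 7.5; r = 8.1 − 7.5 = 0.6
x=1: ŷ = 7.5 + 3.3·1 = 10.8; r = 14 − 10.8 = 3.2
x=3: ŷ = 7.5 + 3.3·3 = 17.4; r = 13 − 17.4 = -4.4
x=4: ŷ = 7.5 + 3.3·4 = 20.7; r = 21.3 − 20.7 = 0.6
x=7: ŷ = 7.5 + 3.3·7 = 30.6; r = 26.8 − 30.6 = -3.8
x=9: ŷ = 7.5 + 3.3·9 = 37.2; r = 41 − 37.2 = 3.8
SSE = 0.36 + 10.24 + 19.36 + 0.36 + 14.44 + 14.44 = 59.2
s = √(59.2/4) = √14.8 ≈ 3.847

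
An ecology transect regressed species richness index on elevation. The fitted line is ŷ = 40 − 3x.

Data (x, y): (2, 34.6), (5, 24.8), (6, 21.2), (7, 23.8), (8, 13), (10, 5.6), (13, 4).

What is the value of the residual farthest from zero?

x=2: ŷ = 40 − 3·2 = 34; r = 34.6 − 34 = 0.6
x=5: ŷ = 40 − 3·5 = 25; r = 24.8 − 25 = -0.2
x=6: ŷ = 40 − 3·6 = 22; r = 21.2 − 22 = -0.8
x=7: ŷ = 40 − 3·7 = 19; r = 23.8 − 19 = 4.8
x=8: ŷ = 40 − 3·8 = 16; r = 13 − 16 = -3
x=10: ŷ = 40 − 3·10 = 10; r = 5.6 − 10 = -4.4
x=13: ŷ = 40 − 3·13 = 1; r = 4 − 1 = 3
Largest |r| is 4.8 at x = 7, residual 4.8.

r = 4.8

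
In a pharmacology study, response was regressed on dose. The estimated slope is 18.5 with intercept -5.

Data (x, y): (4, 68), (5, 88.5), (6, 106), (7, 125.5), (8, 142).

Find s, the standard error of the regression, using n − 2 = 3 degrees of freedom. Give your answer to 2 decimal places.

x=4: ŷ = -5 + 18.5·4 = 69; e = 68 − 69 = -1
x=5: ŷ = -5 + 18.5·5 = 87.5; e = 88.5 − 87.5 = 1
x=6: ŷ = -5 + 18.5·6 = 106; e = 106 − 106 = 0
x=7: ŷ = -5 + 18.5·7 = 124.5; e = 125.5 − 124.5 = 1
x=8: ŷ = -5 + 18.5·8 = 143; e = 142 − 143 = -1
SSE = 1 + 1 + 0 + 1 + 1 = 4
s = √(4/3) = √1.33333 ≈ 1.15

s = 1.15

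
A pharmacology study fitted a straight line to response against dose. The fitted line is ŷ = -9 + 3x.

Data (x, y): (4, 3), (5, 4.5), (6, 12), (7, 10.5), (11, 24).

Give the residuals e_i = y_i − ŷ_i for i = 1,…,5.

0, -1.5, 3, -1.5, 0

x=4: ŷ = -9 + 3·4 = 3; e = 3 − 3 = 0
x=5: ŷ = -9 + 3·5 = 6; e = 4.5 − 6 = -1.5
x=6: ŷ = -9 + 3·6 = 9; e = 12 − 9 = 3
x=7: ŷ = -9 + 3·7 = 12; e = 10.5 − 12 = -1.5
x=11: ŷ = -9 + 3·11 = 24; e = 24 − 24 = 0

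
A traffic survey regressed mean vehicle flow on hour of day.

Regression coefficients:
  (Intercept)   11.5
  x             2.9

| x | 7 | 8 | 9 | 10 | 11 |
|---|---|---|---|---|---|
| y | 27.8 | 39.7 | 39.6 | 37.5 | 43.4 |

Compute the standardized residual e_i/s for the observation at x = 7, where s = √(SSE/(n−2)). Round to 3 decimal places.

-0.943

x=7: ŷ = 11.5 + 2.9·7 = 31.8; e = 27.8 − 31.8 = -4
x=8: ŷ = 11.5 + 2.9·8 = 34.7; e = 39.7 − 34.7 = 5
x=9: ŷ = 11.5 + 2.9·9 = 37.6; e = 39.6 − 37.6 = 2
x=10: ŷ = 11.5 + 2.9·10 = 40.5; e = 37.5 − 40.5 = -3
x=11: ŷ = 11.5 + 2.9·11 = 43.4; e = 43.4 − 43.4 = 0
SSE = 16 + 25 + 4 + 9 + 0 = 54
s = √(54/3) = 4.24264
e/s = -4 / 4.24264 = -0.943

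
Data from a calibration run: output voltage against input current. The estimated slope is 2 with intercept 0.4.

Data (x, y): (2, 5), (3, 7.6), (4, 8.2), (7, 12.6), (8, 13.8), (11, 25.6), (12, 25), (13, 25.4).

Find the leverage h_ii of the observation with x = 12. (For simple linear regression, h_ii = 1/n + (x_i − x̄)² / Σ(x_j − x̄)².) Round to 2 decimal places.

x̄ = (2 + 3 + 4 + 7 + 8 + 11 + 12 + 13)/8 = 7.5
Σ(x − x̄)² = 30.25 + 20.25 + 12.25 + 0.25 + 0.25 + 12.25 + 20.25 + 30.25 = 126
h = 1/8 + (4.5)²/126 = 0.125 + 0.160714 = 0.29

h = 0.29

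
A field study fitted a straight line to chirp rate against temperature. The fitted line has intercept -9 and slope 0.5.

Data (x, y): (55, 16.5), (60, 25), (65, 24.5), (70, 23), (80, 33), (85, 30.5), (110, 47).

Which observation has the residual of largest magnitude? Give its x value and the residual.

x = 60, e = 4

x=55: ŷ = -9 + 0.5·55 = 18.5; e = 16.5 − 18.5 = -2
x=60: ŷ = -9 + 0.5·60 = 21; e = 25 − 21 = 4
x=65: ŷ = -9 + 0.5·65 = 23.5; e = 24.5 − 23.5 = 1
x=70: ŷ = -9 + 0.5·70 = 26; e = 23 − 26 = -3
x=80: ŷ = -9 + 0.5·80 = 31; e = 33 − 31 = 2
x=85: ŷ = -9 + 0.5·85 = 33.5; e = 30.5 − 33.5 = -3
x=110: ŷ = -9 + 0.5·110 = 46; e = 47 − 46 = 1
Largest |e| is 4 at x = 60, residual 4.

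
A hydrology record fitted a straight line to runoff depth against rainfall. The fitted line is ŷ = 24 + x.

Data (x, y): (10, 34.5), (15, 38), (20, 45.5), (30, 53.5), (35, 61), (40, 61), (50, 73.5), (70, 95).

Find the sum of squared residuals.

SSE = 18

x=10: ŷ = 24 + 10 = 34; r = 34.5 − 34 = 0.5
x=15: ŷ = 24 + 15 = 39; r = 38 − 39 = -1
x=20: ŷ = 24 + 20 = 44; r = 45.5 − 44 = 1.5
x=30: ŷ = 24 + 30 = 54; r = 53.5 − 54 = -0.5
x=35: ŷ = 24 + 35 = 59; r = 61 − 59 = 2
x=40: ŷ = 24 + 40 = 64; r = 61 − 64 = -3
x=50: ŷ = 24 + 50 = 74; r = 73.5 − 74 = -0.5
x=70: ŷ = 24 + 70 = 94; r = 95 − 94 = 1
SSE = 0.25 + 1 + 2.25 + 0.25 + 4 + 9 + 0.25 + 1 = 18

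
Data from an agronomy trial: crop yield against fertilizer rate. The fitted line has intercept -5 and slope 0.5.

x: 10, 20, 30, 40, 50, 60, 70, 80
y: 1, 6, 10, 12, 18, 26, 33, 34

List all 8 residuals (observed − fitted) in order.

x=10: ŷ = -5 + 0.5·10 = 0; r = 1 − 0 = 1
x=20: ŷ = -5 + 0.5·20 = 5; r = 6 − 5 = 1
x=30: ŷ = -5 + 0.5·30 = 10; r = 10 − 10 = 0
x=40: ŷ = -5 + 0.5·40 = 15; r = 12 − 15 = -3
x=50: ŷ = -5 + 0.5·50 = 20; r = 18 − 20 = -2
x=60: ŷ = -5 + 0.5·60 = 25; r = 26 − 25 = 1
x=70: ŷ = -5 + 0.5·70 = 30; r = 33 − 30 = 3
x=80: ŷ = -5 + 0.5·80 = 35; r = 34 − 35 = -1

1, 1, 0, -3, -2, 1, 3, -1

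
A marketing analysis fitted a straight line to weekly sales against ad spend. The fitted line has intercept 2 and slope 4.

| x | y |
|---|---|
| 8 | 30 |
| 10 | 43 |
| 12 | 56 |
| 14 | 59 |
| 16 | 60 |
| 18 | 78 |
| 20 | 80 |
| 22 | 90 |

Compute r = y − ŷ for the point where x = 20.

r = -2

ŷ = 2 + 4·20 = 82
r = 80 − 82 = -2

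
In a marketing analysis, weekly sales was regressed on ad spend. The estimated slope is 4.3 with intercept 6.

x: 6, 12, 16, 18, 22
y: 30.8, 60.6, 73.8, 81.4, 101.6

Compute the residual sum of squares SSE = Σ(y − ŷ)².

SSE = 16

x=6: ŷ = 6 + 4.3·6 = 31.8; e = 30.8 − 31.8 = -1
x=12: ŷ = 6 + 4.3·12 = 57.6; e = 60.6 − 57.6 = 3
x=16: ŷ = 6 + 4.3·16 = 74.8; e = 73.8 − 74.8 = -1
x=18: ŷ = 6 + 4.3·18 = 83.4; e = 81.4 − 83.4 = -2
x=22: ŷ = 6 + 4.3·22 = 100.6; e = 101.6 − 100.6 = 1
SSE = 1 + 9 + 1 + 4 + 1 = 16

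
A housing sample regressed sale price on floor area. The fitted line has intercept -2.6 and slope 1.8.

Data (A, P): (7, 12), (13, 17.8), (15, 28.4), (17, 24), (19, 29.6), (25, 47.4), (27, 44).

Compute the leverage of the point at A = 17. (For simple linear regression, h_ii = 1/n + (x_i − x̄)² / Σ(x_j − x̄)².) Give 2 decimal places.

Ā = (7 + 13 + 15 + 17 + 19 + 25 + 27)/7 = 17.5714
Σ(A − Ā)² = 111.755 + 20.898 + 6.61224 + 0.326531 + 2.04082 + 55.1837 + 88.898 = 285.714
h = 1/7 + (-0.571429)²/285.714 = 0.142857 + 0.00114286 = 0.14

h = 0.14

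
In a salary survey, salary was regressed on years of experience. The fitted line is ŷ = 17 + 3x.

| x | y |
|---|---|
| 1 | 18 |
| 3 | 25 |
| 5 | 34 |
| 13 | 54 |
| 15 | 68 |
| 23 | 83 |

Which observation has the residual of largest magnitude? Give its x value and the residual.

x = 15, e = 6

x=1: ŷ = 17 + 3·1 = 20; e = 18 − 20 = -2
x=3: ŷ = 17 + 3·3 = 26; e = 25 − 26 = -1
x=5: ŷ = 17 + 3·5 = 32; e = 34 − 32 = 2
x=13: ŷ = 17 + 3·13 = 56; e = 54 − 56 = -2
x=15: ŷ = 17 + 3·15 = 62; e = 68 − 62 = 6
x=23: ŷ = 17 + 3·23 = 86; e = 83 − 86 = -3
Largest |e| is 6 at x = 15, residual 6.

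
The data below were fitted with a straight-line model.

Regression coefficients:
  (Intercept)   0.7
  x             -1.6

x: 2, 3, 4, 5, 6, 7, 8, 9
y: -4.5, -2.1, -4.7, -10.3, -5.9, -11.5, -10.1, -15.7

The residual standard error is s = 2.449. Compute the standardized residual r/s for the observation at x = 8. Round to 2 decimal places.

ŷ = 0.7 − 1.6·8 = -12.1
r = -10.1 − (-12.1) = 2
r/s = 2 / 2.449 = 0.82

0.82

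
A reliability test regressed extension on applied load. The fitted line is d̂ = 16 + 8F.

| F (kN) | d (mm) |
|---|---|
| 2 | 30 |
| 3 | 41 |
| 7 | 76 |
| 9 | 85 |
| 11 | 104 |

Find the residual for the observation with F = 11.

d̂ = 16 + 8·11 = 104
r = 104 − 104 = 0

r = 0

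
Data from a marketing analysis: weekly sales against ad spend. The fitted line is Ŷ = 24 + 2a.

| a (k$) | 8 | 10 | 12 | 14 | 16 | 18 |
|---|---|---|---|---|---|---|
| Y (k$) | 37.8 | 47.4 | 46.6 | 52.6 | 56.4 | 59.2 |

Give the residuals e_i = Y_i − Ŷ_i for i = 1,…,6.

-2.2, 3.4, -1.4, 0.6, 0.4, -0.8

a=8: Ŷ = 24 + 2·8 = 40; e = 37.8 − 40 = -2.2
a=10: Ŷ = 24 + 2·10 = 44; e = 47.4 − 44 = 3.4
a=12: Ŷ = 24 + 2·12 = 48; e = 46.6 − 48 = -1.4
a=14: Ŷ = 24 + 2·14 = 52; e = 52.6 − 52 = 0.6
a=16: Ŷ = 24 + 2·16 = 56; e = 56.4 − 56 = 0.4
a=18: Ŷ = 24 + 2·18 = 60; e = 59.2 − 60 = -0.8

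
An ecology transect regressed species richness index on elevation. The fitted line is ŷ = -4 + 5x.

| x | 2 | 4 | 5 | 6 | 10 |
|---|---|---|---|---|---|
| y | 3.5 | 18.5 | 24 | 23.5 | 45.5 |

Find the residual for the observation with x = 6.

r = -2.5

ŷ = -4 + 5·6 = 26
r = 23.5 − 26 = -2.5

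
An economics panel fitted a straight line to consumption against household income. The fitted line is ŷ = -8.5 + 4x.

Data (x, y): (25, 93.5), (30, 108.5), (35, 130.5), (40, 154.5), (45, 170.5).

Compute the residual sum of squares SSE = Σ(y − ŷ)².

SSE = 24

x=25: ŷ = -8.5 + 4·25 = 91.5; r = 93.5 − 91.5 = 2
x=30: ŷ = -8.5 + 4·30 = 111.5; r = 108.5 − 111.5 = -3
x=35: ŷ = -8.5 + 4·35 = 131.5; r = 130.5 − 131.5 = -1
x=40: ŷ = -8.5 + 4·40 = 151.5; r = 154.5 − 151.5 = 3
x=45: ŷ = -8.5 + 4·45 = 171.5; r = 170.5 − 171.5 = -1
SSE = 4 + 9 + 1 + 9 + 1 = 24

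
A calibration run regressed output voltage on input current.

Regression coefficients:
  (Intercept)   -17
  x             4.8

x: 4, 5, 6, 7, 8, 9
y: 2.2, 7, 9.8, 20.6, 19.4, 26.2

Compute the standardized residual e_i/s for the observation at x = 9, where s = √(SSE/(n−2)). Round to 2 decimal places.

0.00

x=4: ŷ = -17 + 4.8·4 = 2.2; e = 2.2 − 2.2 = 0
x=5: ŷ = -17 + 4.8·5 = 7; e = 7 − 7 = 0
x=6: ŷ = -17 + 4.8·6 = 11.8; e = 9.8 − 11.8 = -2
x=7: ŷ = -17 + 4.8·7 = 16.6; e = 20.6 − 16.6 = 4
x=8: ŷ = -17 + 4.8·8 = 21.4; e = 19.4 − 21.4 = -2
x=9: ŷ = -17 + 4.8·9 = 26.2; e = 26.2 − 26.2 = 0
SSE = 0 + 0 + 4 + 16 + 4 + 0 = 24
s = √(24/4) = 2.44949
e/s = 0 / 2.44949 = 0.00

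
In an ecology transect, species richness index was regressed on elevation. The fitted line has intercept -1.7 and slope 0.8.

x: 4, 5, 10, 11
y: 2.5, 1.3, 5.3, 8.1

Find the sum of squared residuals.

SSE = 4

x=4: ŷ = -1.7 + 0.8·4 = 1.5; r = 2.5 − 1.5 = 1
x=5: ŷ = -1.7 + 0.8·5 = 2.3; r = 1.3 − 2.3 = -1
x=10: ŷ = -1.7 + 0.8·10 = 6.3; r = 5.3 − 6.3 = -1
x=11: ŷ = -1.7 + 0.8·11 = 7.1; r = 8.1 − 7.1 = 1
SSE = 1 + 1 + 1 + 1 = 4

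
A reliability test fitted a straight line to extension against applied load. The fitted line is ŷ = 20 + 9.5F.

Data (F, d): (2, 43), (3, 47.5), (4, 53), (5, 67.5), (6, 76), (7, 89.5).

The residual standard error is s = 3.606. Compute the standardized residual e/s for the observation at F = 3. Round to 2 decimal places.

ŷ = 20 + 9.5·3 = 48.5
e = 47.5 − 48.5 = -1
e/s = -1 / 3.606 = -0.28

-0.28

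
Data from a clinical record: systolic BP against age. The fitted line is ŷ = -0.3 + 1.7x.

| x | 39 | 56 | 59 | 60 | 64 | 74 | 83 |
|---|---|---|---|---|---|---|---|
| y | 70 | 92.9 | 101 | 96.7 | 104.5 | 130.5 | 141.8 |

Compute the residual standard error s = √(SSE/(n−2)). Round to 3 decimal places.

x=39: ŷ = -0.3 + 1.7·39 = 66; r = 70 − 66 = 4
x=56: ŷ = -0.3 + 1.7·56 = 94.9; r = 92.9 − 94.9 = -2
x=59: ŷ = -0.3 + 1.7·59 = 100; r = 101 − 100 = 1
x=60: ŷ = -0.3 + 1.7·60 = 101.7; r = 96.7 − 101.7 = -5
x=64: ŷ = -0.3 + 1.7·64 = 108.5; r = 104.5 − 108.5 = -4
x=74: ŷ = -0.3 + 1.7·74 = 125.5; r = 130.5 − 125.5 = 5
x=83: ŷ = -0.3 + 1.7·83 = 140.8; r = 141.8 − 140.8 = 1
SSE = 16 + 4 + 1 + 25 + 16 + 25 + 1 = 88
s = √(88/5) = √17.6 ≈ 4.195

s = 4.195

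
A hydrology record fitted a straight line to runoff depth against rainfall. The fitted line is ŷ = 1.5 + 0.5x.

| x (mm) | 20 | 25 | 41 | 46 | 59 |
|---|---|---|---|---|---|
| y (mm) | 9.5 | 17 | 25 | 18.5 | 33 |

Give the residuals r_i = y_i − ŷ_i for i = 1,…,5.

-2, 3, 3, -6, 2

x=20: ŷ = 1.5 + 0.5·20 = 11.5; r = 9.5 − 11.5 = -2
x=25: ŷ = 1.5 + 0.5·25 = 14; r = 17 − 14 = 3
x=41: ŷ = 1.5 + 0.5·41 = 22; r = 25 − 22 = 3
x=46: ŷ = 1.5 + 0.5·46 = 24.5; r = 18.5 − 24.5 = -6
x=59: ŷ = 1.5 + 0.5·59 = 31; r = 33 − 31 = 2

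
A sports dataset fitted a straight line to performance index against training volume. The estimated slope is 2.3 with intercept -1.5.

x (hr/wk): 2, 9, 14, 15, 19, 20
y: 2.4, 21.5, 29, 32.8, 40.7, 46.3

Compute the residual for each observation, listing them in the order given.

x=2: ŷ = -1.5 + 2.3·2 = 3.1; r = 2.4 − 3.1 = -0.7
x=9: ŷ = -1.5 + 2.3·9 = 19.2; r = 21.5 − 19.2 = 2.3
x=14: ŷ = -1.5 + 2.3·14 = 30.7; r = 29 − 30.7 = -1.7
x=15: ŷ = -1.5 + 2.3·15 = 33; r = 32.8 − 33 = -0.2
x=19: ŷ = -1.5 + 2.3·19 = 42.2; r = 40.7 − 42.2 = -1.5
x=20: ŷ = -1.5 + 2.3·20 = 44.5; r = 46.3 − 44.5 = 1.8

-0.7, 2.3, -1.7, -0.2, -1.5, 1.8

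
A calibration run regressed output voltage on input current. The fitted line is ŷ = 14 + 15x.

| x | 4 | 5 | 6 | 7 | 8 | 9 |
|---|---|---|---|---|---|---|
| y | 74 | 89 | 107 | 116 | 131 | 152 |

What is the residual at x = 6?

r = 3

ŷ = 14 + 15·6 = 104
r = 107 − 104 = 3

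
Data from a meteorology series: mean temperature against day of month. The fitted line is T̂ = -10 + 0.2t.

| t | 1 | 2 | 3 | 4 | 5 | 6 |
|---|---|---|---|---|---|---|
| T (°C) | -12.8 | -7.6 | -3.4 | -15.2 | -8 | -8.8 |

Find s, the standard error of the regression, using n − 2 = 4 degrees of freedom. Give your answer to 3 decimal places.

s = 4.637

t=1: T̂ = -10 + 0.2·1 = -9.8; e = -12.8 − (-9.8) = -3
t=2: T̂ = -10 + 0.2·2 = -9.6; e = -7.6 − (-9.6) = 2
t=3: T̂ = -10 + 0.2·3 = -9.4; e = -3.4 − (-9.4) = 6
t=4: T̂ = -10 + 0.2·4 = -9.2; e = -15.2 − (-9.2) = -6
t=5: T̂ = -10 + 0.2·5 = -9; e = -8 − (-9) = 1
t=6: T̂ = -10 + 0.2·6 = -8.8; e = -8.8 − (-8.8) = 0
SSE = 9 + 4 + 36 + 36 + 1 + 0 = 86
s = √(86/4) = √21.5 ≈ 4.637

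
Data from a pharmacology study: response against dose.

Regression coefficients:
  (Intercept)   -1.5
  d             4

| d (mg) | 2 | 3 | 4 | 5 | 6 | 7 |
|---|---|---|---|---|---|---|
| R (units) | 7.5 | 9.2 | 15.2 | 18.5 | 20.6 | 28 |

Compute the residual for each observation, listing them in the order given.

d=2: ŷ = -1.5 + 4·2 = 6.5; e = 7.5 − 6.5 = 1
d=3: ŷ = -1.5 + 4·3 = 10.5; e = 9.2 − 10.5 = -1.3
d=4: ŷ = -1.5 + 4·4 = 14.5; e = 15.2 − 14.5 = 0.7
d=5: ŷ = -1.5 + 4·5 = 18.5; e = 18.5 − 18.5 = 0
d=6: ŷ = -1.5 + 4·6 = 22.5; e = 20.6 − 22.5 = -1.9
d=7: ŷ = -1.5 + 4·7 = 26.5; e = 28 − 26.5 = 1.5

1, -1.3, 0.7, 0, -1.9, 1.5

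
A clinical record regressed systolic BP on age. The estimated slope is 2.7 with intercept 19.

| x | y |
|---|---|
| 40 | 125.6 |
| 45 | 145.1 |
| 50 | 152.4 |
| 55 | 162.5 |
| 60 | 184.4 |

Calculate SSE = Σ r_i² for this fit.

x=40: ŷ = 19 + 2.7·40 = 127; r = 125.6 − 127 = -1.4
x=45: ŷ = 19 + 2.7·45 = 140.5; r = 145.1 − 140.5 = 4.6
x=50: ŷ = 19 + 2.7·50 = 154; r = 152.4 − 154 = -1.6
x=55: ŷ = 19 + 2.7·55 = 167.5; r = 162.5 − 167.5 = -5
x=60: ŷ = 19 + 2.7·60 = 181; r = 184.4 − 181 = 3.4
SSE = 1.96 + 21.16 + 2.56 + 25 + 11.56 = 62.24

SSE = 62.24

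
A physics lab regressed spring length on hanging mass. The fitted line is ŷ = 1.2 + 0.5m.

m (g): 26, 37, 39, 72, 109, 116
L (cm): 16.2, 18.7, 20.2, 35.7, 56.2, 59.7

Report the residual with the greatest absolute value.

m=26: ŷ = 1.2 + 0.5·26 = 14.2; r = 16.2 − 14.2 = 2
m=37: ŷ = 1.2 + 0.5·37 = 19.7; r = 18.7 − 19.7 = -1
m=39: ŷ = 1.2 + 0.5·39 = 20.7; r = 20.2 − 20.7 = -0.5
m=72: ŷ = 1.2 + 0.5·72 = 37.2; r = 35.7 − 37.2 = -1.5
m=109: ŷ = 1.2 + 0.5·109 = 55.7; r = 56.2 − 55.7 = 0.5
m=116: ŷ = 1.2 + 0.5·116 = 59.2; r = 59.7 − 59.2 = 0.5
Largest |r| is 2 at m = 26, residual 2.

r = 2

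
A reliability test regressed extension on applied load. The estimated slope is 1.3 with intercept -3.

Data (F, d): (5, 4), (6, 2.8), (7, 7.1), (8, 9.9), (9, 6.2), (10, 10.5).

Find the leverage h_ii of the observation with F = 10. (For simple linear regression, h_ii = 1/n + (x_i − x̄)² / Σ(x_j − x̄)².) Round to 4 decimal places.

F̄ = (5 + 6 + 7 + 8 + 9 + 10)/6 = 7.5
Σ(F − F̄)² = 6.25 + 2.25 + 0.25 + 0.25 + 2.25 + 6.25 = 17.5
h = 1/6 + (2.5)²/17.5 = 0.166667 + 0.357143 = 0.5238

h = 0.5238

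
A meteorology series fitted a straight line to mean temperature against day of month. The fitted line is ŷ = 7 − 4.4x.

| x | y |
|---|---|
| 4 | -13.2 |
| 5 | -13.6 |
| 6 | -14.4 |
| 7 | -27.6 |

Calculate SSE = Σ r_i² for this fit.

SSE = 48.16

x=4: ŷ = 7 − 4.4·4 = -10.6; r = -13.2 − (-10.6) = -2.6
x=5: ŷ = 7 − 4.4·5 = -15; r = -13.6 − (-15) = 1.4
x=6: ŷ = 7 − 4.4·6 = -19.4; r = -14.4 − (-19.4) = 5
x=7: ŷ = 7 − 4.4·7 = -23.8; r = -27.6 − (-23.8) = -3.8
SSE = 6.76 + 1.96 + 25 + 14.44 = 48.16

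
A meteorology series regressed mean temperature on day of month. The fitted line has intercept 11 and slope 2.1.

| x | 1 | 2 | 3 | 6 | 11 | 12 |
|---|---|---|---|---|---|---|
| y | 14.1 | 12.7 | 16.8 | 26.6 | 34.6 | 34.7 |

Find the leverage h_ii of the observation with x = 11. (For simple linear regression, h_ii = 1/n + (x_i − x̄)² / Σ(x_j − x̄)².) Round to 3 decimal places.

x̄ = (1 + 2 + 3 + 6 + 11 + 12)/6 = 5.83333
Σ(x − x̄)² = 23.3611 + 14.6944 + 8.02778 + 0.0277778 + 26.6944 + 38.0278 = 110.833
h = 1/6 + (5.16667)²/110.833 = 0.166667 + 0.240852 = 0.408

h = 0.408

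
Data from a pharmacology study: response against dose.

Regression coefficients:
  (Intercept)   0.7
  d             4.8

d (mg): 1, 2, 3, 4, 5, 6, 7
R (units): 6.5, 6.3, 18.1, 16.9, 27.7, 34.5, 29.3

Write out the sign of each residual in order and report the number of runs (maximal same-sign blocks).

6 runs

d=1: ŷ = 0.7 + 4.8·1 = 5.5; e = 6.5 − 5.5 = 1
d=2: ŷ = 0.7 + 4.8·2 = 10.3; e = 6.3 − 10.3 = -4
d=3: ŷ = 0.7 + 4.8·3 = 15.1; e = 18.1 − 15.1 = 3
d=4: ŷ = 0.7 + 4.8·4 = 19.9; e = 16.9 − 19.9 = -3
d=5: ŷ = 0.7 + 4.8·5 = 24.7; e = 27.7 − 24.7 = 3
d=6: ŷ = 0.7 + 4.8·6 = 29.5; e = 34.5 − 29.5 = 5
d=7: ŷ = 0.7 + 4.8·7 = 34.3; e = 29.3 − 34.3 = -5
Signs: + − + − + + −
Runs: +×1, −×1, +×1, −×1, +×2, −×1 → 6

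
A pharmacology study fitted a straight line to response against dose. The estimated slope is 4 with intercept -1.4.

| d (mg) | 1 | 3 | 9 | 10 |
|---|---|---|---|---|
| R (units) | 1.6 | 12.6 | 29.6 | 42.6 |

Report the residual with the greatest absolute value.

e = -5

d=1: ŷ = -1.4 + 4·1 = 2.6; e = 1.6 − 2.6 = -1
d=3: ŷ = -1.4 + 4·3 = 10.6; e = 12.6 − 10.6 = 2
d=9: ŷ = -1.4 + 4·9 = 34.6; e = 29.6 − 34.6 = -5
d=10: ŷ = -1.4 + 4·10 = 38.6; e = 42.6 − 38.6 = 4
Largest |e| is 5 at d = 9, residual -5.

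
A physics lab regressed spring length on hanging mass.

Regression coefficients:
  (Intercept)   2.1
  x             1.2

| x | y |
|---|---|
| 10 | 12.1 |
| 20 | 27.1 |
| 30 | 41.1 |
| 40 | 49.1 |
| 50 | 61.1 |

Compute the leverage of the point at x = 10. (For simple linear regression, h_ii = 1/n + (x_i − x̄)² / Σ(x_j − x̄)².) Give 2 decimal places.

h = 0.60

x̄ = (10 + 20 + 30 + 40 + 50)/5 = 30
Σ(x − x̄)² = 400 + 100 + 0 + 100 + 400 = 1000
h = 1/5 + (-20)²/1000 = 0.2 + 0.4 = 0.60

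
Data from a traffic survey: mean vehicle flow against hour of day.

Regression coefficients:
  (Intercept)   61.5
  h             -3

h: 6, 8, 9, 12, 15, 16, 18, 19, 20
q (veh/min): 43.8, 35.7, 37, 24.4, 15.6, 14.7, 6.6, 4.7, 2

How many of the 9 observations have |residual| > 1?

h=6: q̂ = 61.5 − 3·6 = 43.5; e = 43.8 − 43.5 = 0.3
h=8: q̂ = 61.5 − 3·8 = 37.5; e = 35.7 − 37.5 = -1.8
h=9: q̂ = 61.5 − 3·9 = 34.5; e = 37 − 34.5 = 2.5
h=12: q̂ = 61.5 − 3·12 = 25.5; e = 24.4 − 25.5 = -1.1
h=15: q̂ = 61.5 − 3·15 = 16.5; e = 15.6 − 16.5 = -0.9
h=16: q̂ = 61.5 − 3·16 = 13.5; e = 14.7 − 13.5 = 1.2
h=18: q̂ = 61.5 − 3·18 = 7.5; e = 6.6 − 7.5 = -0.9
h=19: q̂ = 61.5 − 3·19 = 4.5; e = 4.7 − 4.5 = 0.2
h=20: q̂ = 61.5 − 3·20 = 1.5; e = 2 − 1.5 = 0.5
|e| > 1: h=8 (|e|=1.8), h=9 (|e|=2.5), h=12 (|e|=1.1), h=16 (|e|=1.2) → 4

4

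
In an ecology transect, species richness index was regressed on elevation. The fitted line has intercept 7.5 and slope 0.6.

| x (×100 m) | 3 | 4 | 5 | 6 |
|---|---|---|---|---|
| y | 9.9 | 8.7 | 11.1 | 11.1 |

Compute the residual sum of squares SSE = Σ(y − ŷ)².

x=3: ŷ = 7.5 + 0.6·3 = 9.3; e = 9.9 − 9.3 = 0.6
x=4: ŷ = 7.5 + 0.6·4 = 9.9; e = 8.7 − 9.9 = -1.2
x=5: ŷ = 7.5 + 0.6·5 = 10.5; e = 11.1 − 10.5 = 0.6
x=6: ŷ = 7.5 + 0.6·6 = 11.1; e = 11.1 − 11.1 = 0
SSE = 0.36 + 1.44 + 0.36 + 0 = 2.16

SSE = 2.16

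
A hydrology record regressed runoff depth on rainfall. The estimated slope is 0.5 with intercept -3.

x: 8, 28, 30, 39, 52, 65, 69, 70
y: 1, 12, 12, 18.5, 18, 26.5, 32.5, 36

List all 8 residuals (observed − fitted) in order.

x=8: ŷ = -3 + 0.5·8 = 1; r = 1 − 1 = 0
x=28: ŷ = -3 + 0.5·28 = 11; r = 12 − 11 = 1
x=30: ŷ = -3 + 0.5·30 = 12; r = 12 − 12 = 0
x=39: ŷ = -3 + 0.5·39 = 16.5; r = 18.5 − 16.5 = 2
x=52: ŷ = -3 + 0.5·52 = 23; r = 18 − 23 = -5
x=65: ŷ = -3 + 0.5·65 = 29.5; r = 26.5 − 29.5 = -3
x=69: ŷ = -3 + 0.5·69 = 31.5; r = 32.5 − 31.5 = 1
x=70: ŷ = -3 + 0.5·70 = 32; r = 36 − 32 = 4

0, 1, 0, 2, -5, -3, 1, 4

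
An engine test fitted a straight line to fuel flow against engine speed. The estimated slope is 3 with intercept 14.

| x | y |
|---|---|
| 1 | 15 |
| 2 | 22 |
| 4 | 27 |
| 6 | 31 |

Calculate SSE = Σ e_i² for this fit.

SSE = 10

x=1: ŷ = 14 + 3·1 = 17; e = 15 − 17 = -2
x=2: ŷ = 14 + 3·2 = 20; e = 22 − 20 = 2
x=4: ŷ = 14 + 3·4 = 26; e = 27 − 26 = 1
x=6: ŷ = 14 + 3·6 = 32; e = 31 − 32 = -1
SSE = 4 + 4 + 1 + 1 = 10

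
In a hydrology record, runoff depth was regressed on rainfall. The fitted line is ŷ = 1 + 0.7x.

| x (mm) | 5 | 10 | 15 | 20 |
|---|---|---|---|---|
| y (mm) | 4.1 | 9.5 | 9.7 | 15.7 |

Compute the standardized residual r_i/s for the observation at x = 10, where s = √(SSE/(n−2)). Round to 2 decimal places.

x=5: ŷ = 1 + 0.7·5 = 4.5; r = 4.1 − 4.5 = -0.4
x=10: ŷ = 1 + 0.7·10 = 8; r = 9.5 − 8 = 1.5
x=15: ŷ = 1 + 0.7·15 = 11.5; r = 9.7 − 11.5 = -1.8
x=20: ŷ = 1 + 0.7·20 = 15; r = 15.7 − 15 = 0.7
SSE = 0.16 + 2.25 + 3.24 + 0.49 = 6.14
s = √(6.14/2) = 1.75214
r/s = 1.5 / 1.75214 = 0.86

0.86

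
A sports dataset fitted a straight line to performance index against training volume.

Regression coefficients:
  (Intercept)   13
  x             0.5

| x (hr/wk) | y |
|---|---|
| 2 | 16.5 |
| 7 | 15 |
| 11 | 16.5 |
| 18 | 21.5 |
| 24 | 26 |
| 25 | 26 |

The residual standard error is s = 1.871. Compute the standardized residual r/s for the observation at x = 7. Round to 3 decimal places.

ŷ = 13 + 0.5·7 = 16.5
r = 15 − 16.5 = -1.5
r/s = -1.5 / 1.871 = -0.802

-0.802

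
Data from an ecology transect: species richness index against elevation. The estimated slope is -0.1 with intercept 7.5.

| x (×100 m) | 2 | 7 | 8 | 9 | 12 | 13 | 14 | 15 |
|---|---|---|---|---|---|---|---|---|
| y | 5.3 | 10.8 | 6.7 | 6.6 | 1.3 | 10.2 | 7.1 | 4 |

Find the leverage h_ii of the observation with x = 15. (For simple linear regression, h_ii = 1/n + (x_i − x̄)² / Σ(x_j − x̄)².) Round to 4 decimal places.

h = 0.3144

x̄ = (2 + 7 + 8 + 9 + 12 + 13 + 14 + 15)/8 = 10
Σ(x − x̄)² = 64 + 9 + 4 + 1 + 4 + 9 + 16 + 25 = 132
h = 1/8 + (5)²/132 = 0.125 + 0.189394 = 0.3144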